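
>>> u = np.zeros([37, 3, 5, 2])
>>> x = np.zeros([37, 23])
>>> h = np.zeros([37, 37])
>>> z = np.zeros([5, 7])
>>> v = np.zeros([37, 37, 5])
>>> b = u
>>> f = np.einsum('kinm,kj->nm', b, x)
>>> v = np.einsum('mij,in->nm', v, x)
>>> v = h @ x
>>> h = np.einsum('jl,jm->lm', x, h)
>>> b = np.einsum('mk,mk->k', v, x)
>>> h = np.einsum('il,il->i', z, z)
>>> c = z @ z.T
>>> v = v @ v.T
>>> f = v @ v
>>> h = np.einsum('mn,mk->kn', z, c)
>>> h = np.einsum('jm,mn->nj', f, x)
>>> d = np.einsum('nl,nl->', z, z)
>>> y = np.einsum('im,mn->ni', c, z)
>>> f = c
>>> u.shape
(37, 3, 5, 2)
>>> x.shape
(37, 23)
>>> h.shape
(23, 37)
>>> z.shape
(5, 7)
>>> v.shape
(37, 37)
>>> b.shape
(23,)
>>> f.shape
(5, 5)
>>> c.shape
(5, 5)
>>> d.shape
()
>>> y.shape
(7, 5)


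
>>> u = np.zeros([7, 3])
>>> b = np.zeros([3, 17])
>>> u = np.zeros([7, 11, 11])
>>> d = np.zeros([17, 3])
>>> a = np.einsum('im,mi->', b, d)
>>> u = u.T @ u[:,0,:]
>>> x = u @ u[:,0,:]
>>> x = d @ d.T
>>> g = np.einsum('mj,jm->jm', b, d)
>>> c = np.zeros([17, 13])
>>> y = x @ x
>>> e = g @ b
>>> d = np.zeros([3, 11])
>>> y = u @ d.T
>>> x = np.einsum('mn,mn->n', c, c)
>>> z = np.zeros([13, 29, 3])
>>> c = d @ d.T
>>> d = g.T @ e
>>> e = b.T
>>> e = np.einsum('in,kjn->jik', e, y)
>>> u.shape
(11, 11, 11)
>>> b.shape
(3, 17)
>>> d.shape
(3, 17)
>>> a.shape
()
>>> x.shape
(13,)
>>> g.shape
(17, 3)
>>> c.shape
(3, 3)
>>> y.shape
(11, 11, 3)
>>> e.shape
(11, 17, 11)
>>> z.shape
(13, 29, 3)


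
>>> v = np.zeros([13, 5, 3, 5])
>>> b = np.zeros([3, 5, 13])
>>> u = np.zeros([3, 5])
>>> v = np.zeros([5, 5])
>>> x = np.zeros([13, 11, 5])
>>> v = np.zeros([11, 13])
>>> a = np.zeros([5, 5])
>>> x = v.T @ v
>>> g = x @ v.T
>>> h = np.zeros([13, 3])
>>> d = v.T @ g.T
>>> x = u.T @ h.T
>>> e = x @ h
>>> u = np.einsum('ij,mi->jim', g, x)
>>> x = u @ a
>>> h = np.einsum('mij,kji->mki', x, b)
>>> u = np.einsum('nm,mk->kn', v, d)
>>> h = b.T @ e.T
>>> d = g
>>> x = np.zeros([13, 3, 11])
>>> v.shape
(11, 13)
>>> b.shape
(3, 5, 13)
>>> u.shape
(13, 11)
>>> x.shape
(13, 3, 11)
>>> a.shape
(5, 5)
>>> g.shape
(13, 11)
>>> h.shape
(13, 5, 5)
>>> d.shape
(13, 11)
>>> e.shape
(5, 3)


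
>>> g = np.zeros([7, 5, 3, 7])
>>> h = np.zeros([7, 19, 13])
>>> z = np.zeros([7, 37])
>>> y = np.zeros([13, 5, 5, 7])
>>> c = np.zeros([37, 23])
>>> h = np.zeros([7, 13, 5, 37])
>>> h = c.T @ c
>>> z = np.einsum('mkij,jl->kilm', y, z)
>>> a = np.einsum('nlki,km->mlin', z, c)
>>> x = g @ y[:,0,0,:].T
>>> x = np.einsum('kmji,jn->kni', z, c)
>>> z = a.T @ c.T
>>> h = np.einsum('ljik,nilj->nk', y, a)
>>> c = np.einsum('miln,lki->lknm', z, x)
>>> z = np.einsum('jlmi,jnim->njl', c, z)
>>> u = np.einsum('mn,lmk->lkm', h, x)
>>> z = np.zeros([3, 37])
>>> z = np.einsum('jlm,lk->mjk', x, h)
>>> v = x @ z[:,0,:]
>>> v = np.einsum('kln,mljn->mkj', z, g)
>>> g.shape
(7, 5, 3, 7)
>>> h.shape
(23, 7)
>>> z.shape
(13, 5, 7)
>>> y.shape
(13, 5, 5, 7)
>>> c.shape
(5, 23, 37, 5)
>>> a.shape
(23, 5, 13, 5)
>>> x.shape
(5, 23, 13)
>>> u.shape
(5, 13, 23)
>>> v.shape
(7, 13, 3)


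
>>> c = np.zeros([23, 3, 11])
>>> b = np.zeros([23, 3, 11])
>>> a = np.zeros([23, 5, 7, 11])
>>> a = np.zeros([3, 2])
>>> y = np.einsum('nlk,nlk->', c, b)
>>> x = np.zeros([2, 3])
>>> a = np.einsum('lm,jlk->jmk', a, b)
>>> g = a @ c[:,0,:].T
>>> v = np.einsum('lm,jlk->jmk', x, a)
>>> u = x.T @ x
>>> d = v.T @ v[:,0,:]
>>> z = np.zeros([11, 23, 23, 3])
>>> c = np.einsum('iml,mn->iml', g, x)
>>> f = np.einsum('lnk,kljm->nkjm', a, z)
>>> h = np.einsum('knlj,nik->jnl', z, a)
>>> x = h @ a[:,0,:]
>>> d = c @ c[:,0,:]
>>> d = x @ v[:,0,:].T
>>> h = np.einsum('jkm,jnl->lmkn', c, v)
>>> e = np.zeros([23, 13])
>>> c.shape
(23, 2, 23)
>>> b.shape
(23, 3, 11)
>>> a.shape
(23, 2, 11)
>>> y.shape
()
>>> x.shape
(3, 23, 11)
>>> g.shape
(23, 2, 23)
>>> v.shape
(23, 3, 11)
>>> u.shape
(3, 3)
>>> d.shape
(3, 23, 23)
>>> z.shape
(11, 23, 23, 3)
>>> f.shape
(2, 11, 23, 3)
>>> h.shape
(11, 23, 2, 3)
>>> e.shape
(23, 13)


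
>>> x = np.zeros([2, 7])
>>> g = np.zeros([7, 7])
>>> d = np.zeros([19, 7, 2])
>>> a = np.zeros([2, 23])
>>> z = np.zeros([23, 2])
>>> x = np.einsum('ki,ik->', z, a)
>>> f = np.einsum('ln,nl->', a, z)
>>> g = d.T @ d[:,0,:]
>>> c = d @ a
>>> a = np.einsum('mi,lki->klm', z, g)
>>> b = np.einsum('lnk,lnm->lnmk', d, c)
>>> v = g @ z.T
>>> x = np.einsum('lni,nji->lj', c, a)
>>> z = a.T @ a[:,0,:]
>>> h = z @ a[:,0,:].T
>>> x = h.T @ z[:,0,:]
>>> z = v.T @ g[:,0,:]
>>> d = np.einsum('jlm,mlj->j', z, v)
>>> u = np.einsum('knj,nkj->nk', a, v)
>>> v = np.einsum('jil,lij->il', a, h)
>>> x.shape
(7, 2, 23)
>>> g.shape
(2, 7, 2)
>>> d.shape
(23,)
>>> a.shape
(7, 2, 23)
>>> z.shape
(23, 7, 2)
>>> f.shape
()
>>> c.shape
(19, 7, 23)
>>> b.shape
(19, 7, 23, 2)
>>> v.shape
(2, 23)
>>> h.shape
(23, 2, 7)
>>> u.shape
(2, 7)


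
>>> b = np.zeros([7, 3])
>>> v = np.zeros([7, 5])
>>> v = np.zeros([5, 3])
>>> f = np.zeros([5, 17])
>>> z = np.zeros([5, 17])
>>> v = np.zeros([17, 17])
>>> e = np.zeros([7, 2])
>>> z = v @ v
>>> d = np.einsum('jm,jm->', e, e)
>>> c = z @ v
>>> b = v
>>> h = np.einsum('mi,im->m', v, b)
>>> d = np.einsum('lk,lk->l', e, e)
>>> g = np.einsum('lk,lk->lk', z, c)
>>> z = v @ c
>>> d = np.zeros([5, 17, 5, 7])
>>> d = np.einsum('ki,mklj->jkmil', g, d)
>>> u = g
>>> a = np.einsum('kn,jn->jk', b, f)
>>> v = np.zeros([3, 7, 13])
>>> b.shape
(17, 17)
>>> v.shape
(3, 7, 13)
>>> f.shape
(5, 17)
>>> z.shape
(17, 17)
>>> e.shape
(7, 2)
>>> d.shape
(7, 17, 5, 17, 5)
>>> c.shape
(17, 17)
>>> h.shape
(17,)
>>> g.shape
(17, 17)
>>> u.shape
(17, 17)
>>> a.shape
(5, 17)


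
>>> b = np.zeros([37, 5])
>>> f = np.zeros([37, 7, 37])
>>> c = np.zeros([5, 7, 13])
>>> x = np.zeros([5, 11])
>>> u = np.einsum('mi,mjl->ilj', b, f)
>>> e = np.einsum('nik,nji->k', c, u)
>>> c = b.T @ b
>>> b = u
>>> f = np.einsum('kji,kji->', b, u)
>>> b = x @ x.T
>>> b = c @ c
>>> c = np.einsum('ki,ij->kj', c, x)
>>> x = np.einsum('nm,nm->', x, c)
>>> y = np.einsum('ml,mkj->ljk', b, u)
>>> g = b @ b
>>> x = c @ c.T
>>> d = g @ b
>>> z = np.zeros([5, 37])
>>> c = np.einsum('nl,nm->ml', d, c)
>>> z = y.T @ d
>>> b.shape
(5, 5)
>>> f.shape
()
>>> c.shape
(11, 5)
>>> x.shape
(5, 5)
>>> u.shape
(5, 37, 7)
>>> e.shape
(13,)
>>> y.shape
(5, 7, 37)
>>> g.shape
(5, 5)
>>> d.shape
(5, 5)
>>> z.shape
(37, 7, 5)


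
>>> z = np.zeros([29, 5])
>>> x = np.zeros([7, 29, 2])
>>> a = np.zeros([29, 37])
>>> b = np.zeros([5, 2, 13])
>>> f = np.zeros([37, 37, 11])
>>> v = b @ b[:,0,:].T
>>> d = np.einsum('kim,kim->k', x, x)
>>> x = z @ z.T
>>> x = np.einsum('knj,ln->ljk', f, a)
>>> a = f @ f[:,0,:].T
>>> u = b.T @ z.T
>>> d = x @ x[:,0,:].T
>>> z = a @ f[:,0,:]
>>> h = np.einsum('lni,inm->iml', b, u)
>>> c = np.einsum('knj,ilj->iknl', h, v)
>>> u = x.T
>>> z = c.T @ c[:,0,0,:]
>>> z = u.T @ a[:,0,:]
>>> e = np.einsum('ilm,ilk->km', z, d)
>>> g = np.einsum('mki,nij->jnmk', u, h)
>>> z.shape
(29, 11, 37)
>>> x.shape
(29, 11, 37)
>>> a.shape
(37, 37, 37)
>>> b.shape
(5, 2, 13)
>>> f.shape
(37, 37, 11)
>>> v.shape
(5, 2, 5)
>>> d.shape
(29, 11, 29)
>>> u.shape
(37, 11, 29)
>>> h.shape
(13, 29, 5)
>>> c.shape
(5, 13, 29, 2)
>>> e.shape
(29, 37)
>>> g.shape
(5, 13, 37, 11)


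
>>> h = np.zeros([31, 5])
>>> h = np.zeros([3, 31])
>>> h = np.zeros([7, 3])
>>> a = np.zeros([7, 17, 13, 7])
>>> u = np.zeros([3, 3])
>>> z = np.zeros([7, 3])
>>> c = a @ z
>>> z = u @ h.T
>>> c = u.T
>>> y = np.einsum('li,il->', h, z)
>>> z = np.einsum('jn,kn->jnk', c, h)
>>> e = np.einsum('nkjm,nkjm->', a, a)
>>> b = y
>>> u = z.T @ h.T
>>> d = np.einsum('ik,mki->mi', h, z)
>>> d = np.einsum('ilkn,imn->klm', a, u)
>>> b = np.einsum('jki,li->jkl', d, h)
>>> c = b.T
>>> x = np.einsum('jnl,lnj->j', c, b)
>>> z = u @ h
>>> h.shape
(7, 3)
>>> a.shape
(7, 17, 13, 7)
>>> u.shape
(7, 3, 7)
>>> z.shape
(7, 3, 3)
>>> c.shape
(7, 17, 13)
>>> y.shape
()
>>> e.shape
()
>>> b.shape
(13, 17, 7)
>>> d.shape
(13, 17, 3)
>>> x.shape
(7,)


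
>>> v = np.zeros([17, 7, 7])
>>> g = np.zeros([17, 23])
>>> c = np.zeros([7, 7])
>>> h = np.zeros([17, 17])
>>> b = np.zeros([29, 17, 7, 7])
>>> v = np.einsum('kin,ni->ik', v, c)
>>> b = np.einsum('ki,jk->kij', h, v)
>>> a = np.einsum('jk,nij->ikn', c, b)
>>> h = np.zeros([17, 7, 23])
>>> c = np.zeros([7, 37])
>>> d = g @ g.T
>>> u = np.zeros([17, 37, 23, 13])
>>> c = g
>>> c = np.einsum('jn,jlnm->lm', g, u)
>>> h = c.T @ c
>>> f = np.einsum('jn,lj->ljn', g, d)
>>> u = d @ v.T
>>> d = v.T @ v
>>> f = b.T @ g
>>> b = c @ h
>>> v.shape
(7, 17)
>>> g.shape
(17, 23)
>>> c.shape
(37, 13)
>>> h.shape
(13, 13)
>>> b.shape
(37, 13)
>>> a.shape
(17, 7, 17)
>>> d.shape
(17, 17)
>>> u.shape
(17, 7)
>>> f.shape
(7, 17, 23)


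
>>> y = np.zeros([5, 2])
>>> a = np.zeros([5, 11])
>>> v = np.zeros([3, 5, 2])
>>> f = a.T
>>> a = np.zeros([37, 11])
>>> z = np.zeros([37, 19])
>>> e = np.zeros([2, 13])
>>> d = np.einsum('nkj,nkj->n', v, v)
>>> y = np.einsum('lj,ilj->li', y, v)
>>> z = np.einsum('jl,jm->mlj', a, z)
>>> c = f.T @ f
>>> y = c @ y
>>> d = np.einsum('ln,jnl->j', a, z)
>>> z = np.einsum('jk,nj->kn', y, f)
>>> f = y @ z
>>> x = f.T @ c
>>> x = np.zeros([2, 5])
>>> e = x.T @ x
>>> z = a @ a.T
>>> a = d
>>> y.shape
(5, 3)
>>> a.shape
(19,)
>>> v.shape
(3, 5, 2)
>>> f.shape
(5, 11)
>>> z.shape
(37, 37)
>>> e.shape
(5, 5)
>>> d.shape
(19,)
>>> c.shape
(5, 5)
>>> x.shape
(2, 5)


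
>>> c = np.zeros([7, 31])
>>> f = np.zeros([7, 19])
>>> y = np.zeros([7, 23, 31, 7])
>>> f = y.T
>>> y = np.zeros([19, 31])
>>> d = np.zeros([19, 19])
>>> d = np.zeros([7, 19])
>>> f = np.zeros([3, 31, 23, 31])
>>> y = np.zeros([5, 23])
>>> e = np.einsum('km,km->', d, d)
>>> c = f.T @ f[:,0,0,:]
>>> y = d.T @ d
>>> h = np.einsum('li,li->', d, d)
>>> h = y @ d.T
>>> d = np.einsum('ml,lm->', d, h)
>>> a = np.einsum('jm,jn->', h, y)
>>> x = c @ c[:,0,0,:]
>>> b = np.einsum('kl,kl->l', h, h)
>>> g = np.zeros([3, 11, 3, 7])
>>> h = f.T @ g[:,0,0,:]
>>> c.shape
(31, 23, 31, 31)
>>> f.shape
(3, 31, 23, 31)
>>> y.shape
(19, 19)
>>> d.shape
()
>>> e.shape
()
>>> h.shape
(31, 23, 31, 7)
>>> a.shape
()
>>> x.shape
(31, 23, 31, 31)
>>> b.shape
(7,)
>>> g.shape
(3, 11, 3, 7)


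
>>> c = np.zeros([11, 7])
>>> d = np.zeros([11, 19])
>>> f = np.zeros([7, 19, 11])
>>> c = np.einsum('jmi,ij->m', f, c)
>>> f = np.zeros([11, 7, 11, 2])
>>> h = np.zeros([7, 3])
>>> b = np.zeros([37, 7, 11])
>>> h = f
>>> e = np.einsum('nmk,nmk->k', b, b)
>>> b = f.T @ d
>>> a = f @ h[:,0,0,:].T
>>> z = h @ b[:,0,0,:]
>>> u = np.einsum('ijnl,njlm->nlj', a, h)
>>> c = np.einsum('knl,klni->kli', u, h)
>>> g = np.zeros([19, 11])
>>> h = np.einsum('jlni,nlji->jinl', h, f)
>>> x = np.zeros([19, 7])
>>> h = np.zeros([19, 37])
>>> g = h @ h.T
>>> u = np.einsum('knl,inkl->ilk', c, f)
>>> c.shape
(11, 7, 2)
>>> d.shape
(11, 19)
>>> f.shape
(11, 7, 11, 2)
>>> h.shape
(19, 37)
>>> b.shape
(2, 11, 7, 19)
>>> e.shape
(11,)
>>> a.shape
(11, 7, 11, 11)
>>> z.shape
(11, 7, 11, 19)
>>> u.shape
(11, 2, 11)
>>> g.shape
(19, 19)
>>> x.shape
(19, 7)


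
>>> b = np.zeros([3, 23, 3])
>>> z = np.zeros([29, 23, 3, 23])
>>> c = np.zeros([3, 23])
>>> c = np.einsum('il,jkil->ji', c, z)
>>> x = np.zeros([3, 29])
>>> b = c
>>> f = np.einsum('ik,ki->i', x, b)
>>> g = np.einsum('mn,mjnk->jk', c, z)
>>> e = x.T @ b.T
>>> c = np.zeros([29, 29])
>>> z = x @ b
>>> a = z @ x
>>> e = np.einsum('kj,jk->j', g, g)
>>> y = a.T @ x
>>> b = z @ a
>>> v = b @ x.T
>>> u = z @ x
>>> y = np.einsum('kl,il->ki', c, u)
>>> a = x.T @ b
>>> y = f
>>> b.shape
(3, 29)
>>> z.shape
(3, 3)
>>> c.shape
(29, 29)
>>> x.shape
(3, 29)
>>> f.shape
(3,)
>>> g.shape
(23, 23)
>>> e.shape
(23,)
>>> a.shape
(29, 29)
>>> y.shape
(3,)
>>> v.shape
(3, 3)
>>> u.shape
(3, 29)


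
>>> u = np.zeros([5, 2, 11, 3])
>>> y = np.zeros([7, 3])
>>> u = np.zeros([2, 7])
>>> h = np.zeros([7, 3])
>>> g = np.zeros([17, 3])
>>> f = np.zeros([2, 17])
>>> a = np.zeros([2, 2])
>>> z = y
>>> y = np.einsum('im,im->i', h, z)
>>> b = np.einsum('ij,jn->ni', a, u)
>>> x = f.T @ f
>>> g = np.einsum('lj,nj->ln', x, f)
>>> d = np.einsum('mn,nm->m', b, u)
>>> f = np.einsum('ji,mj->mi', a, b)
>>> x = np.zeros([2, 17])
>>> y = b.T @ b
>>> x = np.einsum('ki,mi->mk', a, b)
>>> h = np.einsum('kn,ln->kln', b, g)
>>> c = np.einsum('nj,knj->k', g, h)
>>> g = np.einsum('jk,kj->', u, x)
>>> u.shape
(2, 7)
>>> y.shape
(2, 2)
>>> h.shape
(7, 17, 2)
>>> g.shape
()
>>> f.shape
(7, 2)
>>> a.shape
(2, 2)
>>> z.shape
(7, 3)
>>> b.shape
(7, 2)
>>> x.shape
(7, 2)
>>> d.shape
(7,)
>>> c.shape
(7,)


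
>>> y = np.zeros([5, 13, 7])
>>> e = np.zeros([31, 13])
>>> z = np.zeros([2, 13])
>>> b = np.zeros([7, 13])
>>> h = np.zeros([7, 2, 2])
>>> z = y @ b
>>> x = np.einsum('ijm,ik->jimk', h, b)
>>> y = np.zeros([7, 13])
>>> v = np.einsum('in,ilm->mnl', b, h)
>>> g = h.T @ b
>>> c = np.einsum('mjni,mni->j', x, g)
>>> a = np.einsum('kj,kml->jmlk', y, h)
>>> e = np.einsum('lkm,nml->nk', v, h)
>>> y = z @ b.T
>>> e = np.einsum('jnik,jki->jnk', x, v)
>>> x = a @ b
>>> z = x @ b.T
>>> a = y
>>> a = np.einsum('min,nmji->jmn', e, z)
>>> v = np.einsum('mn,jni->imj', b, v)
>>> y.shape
(5, 13, 7)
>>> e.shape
(2, 7, 13)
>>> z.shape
(13, 2, 2, 7)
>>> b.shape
(7, 13)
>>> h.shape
(7, 2, 2)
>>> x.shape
(13, 2, 2, 13)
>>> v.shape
(2, 7, 2)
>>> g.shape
(2, 2, 13)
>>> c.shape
(7,)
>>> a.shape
(2, 2, 13)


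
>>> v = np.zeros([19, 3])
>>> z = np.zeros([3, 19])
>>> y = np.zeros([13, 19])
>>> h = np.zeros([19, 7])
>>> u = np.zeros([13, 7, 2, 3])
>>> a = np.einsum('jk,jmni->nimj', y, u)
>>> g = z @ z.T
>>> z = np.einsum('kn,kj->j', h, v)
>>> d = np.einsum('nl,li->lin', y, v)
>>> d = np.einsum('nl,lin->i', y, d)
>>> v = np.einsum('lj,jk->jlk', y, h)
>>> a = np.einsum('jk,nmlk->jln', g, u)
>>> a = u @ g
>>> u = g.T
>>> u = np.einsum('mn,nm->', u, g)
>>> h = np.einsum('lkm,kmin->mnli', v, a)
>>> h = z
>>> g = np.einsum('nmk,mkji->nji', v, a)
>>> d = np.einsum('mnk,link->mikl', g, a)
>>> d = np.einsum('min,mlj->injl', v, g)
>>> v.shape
(19, 13, 7)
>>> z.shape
(3,)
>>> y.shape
(13, 19)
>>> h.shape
(3,)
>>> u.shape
()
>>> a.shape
(13, 7, 2, 3)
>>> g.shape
(19, 2, 3)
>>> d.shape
(13, 7, 3, 2)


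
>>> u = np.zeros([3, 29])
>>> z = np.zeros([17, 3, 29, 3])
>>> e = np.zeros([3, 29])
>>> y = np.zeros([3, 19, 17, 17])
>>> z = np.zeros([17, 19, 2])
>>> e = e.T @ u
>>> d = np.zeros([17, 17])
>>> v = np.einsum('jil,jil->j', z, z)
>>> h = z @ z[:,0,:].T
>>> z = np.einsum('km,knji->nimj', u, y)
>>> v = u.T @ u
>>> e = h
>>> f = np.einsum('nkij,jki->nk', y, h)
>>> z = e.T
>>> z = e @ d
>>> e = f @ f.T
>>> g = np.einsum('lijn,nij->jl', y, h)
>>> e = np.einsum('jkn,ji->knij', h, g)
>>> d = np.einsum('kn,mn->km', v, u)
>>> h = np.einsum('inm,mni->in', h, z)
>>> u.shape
(3, 29)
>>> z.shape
(17, 19, 17)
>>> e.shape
(19, 17, 3, 17)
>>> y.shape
(3, 19, 17, 17)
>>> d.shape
(29, 3)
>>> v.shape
(29, 29)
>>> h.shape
(17, 19)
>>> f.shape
(3, 19)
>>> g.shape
(17, 3)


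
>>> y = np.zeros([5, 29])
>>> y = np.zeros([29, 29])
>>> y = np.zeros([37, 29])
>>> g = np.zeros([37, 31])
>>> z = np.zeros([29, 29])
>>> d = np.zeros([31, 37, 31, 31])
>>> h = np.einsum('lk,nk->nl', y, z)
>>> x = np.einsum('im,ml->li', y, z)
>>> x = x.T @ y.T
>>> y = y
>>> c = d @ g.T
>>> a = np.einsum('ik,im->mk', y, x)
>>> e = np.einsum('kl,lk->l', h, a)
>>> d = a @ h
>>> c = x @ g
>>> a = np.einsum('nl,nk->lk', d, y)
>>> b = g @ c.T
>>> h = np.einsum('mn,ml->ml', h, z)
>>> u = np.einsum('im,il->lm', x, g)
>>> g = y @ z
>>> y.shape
(37, 29)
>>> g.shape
(37, 29)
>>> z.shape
(29, 29)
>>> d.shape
(37, 37)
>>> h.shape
(29, 29)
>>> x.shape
(37, 37)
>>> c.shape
(37, 31)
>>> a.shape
(37, 29)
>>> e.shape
(37,)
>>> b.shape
(37, 37)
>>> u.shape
(31, 37)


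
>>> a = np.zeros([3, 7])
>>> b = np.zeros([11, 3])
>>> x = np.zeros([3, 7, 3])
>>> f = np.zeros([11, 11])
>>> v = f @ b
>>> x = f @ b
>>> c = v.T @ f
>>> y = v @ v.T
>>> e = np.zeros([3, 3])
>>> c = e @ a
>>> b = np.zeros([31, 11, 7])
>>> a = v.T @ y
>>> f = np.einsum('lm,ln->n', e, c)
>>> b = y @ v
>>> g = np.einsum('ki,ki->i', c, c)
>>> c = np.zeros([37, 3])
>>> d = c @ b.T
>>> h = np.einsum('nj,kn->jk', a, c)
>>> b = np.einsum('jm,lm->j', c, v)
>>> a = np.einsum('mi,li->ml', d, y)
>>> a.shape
(37, 11)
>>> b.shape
(37,)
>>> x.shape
(11, 3)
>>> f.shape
(7,)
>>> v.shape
(11, 3)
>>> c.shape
(37, 3)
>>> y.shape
(11, 11)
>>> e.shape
(3, 3)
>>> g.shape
(7,)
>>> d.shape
(37, 11)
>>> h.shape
(11, 37)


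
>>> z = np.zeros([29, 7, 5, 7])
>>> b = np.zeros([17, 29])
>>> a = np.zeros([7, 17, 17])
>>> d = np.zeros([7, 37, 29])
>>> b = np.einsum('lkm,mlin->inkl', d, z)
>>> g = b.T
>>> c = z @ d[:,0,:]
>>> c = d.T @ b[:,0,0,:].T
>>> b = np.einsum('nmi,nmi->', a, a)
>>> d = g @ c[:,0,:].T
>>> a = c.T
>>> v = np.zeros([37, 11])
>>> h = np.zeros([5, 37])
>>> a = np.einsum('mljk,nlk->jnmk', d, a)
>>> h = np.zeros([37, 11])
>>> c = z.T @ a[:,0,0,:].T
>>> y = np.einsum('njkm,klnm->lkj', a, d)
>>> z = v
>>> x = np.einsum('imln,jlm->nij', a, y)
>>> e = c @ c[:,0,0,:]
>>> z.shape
(37, 11)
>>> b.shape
()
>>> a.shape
(7, 5, 7, 29)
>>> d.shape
(7, 37, 7, 29)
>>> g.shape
(7, 37, 7, 5)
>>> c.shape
(7, 5, 7, 7)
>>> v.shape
(37, 11)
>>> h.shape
(37, 11)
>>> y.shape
(37, 7, 5)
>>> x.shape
(29, 7, 37)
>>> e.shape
(7, 5, 7, 7)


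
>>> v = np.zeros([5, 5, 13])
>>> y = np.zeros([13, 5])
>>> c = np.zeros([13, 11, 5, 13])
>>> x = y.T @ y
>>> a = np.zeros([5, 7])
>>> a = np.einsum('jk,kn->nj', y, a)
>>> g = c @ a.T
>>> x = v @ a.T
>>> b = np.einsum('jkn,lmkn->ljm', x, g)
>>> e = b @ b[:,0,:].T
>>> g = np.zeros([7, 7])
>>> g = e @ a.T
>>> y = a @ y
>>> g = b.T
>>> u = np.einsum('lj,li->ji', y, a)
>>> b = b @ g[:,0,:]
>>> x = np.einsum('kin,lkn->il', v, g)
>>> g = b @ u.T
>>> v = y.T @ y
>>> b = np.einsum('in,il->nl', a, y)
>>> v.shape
(5, 5)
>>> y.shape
(7, 5)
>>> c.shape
(13, 11, 5, 13)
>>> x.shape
(5, 11)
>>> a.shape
(7, 13)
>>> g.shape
(13, 5, 5)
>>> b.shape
(13, 5)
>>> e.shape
(13, 5, 13)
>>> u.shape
(5, 13)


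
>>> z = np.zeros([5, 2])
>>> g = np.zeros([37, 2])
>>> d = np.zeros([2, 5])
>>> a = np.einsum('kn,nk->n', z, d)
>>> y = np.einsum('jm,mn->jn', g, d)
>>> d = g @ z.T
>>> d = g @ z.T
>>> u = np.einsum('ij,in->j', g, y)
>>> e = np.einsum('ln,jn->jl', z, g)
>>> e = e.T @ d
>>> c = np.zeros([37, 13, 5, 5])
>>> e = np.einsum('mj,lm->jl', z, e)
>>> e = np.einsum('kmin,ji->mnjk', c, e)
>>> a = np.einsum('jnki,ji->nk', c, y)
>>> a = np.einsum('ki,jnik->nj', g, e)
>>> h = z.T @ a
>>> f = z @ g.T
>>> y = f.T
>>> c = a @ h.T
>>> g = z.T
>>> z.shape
(5, 2)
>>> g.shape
(2, 5)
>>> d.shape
(37, 5)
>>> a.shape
(5, 13)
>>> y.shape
(37, 5)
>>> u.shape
(2,)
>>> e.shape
(13, 5, 2, 37)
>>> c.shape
(5, 2)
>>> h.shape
(2, 13)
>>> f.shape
(5, 37)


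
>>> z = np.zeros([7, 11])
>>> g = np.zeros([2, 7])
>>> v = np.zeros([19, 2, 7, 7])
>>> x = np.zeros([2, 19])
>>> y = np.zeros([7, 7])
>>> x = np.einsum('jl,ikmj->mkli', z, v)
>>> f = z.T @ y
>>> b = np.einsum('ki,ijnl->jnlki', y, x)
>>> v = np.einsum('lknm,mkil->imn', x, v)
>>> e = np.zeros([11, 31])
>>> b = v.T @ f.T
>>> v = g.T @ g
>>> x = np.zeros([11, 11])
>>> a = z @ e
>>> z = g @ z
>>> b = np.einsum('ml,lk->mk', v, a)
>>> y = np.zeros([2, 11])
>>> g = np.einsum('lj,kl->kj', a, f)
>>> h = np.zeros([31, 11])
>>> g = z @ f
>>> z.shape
(2, 11)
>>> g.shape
(2, 7)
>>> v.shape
(7, 7)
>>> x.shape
(11, 11)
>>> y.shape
(2, 11)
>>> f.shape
(11, 7)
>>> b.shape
(7, 31)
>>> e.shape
(11, 31)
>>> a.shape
(7, 31)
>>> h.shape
(31, 11)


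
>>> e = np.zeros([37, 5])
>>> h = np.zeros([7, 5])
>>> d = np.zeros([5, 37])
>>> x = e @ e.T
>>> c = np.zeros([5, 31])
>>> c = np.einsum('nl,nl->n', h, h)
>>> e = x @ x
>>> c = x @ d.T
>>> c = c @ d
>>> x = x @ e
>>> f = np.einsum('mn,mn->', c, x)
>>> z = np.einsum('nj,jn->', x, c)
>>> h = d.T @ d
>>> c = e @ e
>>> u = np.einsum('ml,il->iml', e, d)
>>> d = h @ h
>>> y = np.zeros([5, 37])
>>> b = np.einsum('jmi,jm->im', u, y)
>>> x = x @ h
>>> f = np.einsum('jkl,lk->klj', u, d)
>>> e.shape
(37, 37)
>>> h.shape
(37, 37)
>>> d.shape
(37, 37)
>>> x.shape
(37, 37)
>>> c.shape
(37, 37)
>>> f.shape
(37, 37, 5)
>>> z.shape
()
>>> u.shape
(5, 37, 37)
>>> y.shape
(5, 37)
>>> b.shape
(37, 37)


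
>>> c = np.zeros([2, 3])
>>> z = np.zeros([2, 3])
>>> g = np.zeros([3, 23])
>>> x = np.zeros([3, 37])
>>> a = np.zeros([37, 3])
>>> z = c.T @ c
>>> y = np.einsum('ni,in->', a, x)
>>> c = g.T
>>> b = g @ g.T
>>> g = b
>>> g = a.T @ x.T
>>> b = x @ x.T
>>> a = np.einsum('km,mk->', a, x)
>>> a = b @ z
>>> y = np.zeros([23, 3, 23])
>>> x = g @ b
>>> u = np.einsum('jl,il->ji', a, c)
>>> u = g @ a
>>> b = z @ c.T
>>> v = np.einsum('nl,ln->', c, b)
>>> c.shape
(23, 3)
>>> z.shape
(3, 3)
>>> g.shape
(3, 3)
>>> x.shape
(3, 3)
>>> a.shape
(3, 3)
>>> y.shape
(23, 3, 23)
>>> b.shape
(3, 23)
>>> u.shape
(3, 3)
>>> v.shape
()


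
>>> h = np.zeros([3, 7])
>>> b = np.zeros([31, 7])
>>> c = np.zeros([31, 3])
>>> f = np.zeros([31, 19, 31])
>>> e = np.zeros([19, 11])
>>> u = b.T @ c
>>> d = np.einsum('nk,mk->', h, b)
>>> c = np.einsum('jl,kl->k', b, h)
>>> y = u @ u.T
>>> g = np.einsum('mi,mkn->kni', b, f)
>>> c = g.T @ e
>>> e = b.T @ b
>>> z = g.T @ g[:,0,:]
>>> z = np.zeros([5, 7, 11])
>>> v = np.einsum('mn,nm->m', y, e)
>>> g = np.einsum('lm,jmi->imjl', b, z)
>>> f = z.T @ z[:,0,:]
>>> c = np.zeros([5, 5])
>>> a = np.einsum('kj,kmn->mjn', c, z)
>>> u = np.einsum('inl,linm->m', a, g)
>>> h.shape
(3, 7)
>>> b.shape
(31, 7)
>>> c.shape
(5, 5)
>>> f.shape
(11, 7, 11)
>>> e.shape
(7, 7)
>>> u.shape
(31,)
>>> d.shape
()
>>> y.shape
(7, 7)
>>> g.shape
(11, 7, 5, 31)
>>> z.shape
(5, 7, 11)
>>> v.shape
(7,)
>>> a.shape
(7, 5, 11)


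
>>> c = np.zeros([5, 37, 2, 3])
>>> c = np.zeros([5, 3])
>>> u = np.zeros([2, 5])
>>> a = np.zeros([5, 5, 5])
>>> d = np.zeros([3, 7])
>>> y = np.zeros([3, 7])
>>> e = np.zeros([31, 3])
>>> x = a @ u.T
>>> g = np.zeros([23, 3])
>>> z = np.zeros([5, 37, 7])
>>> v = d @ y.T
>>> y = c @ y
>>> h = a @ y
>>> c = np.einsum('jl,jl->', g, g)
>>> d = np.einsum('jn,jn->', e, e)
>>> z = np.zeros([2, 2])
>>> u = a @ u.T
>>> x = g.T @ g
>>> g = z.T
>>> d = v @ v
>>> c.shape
()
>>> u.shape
(5, 5, 2)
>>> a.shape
(5, 5, 5)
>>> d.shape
(3, 3)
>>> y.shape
(5, 7)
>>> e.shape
(31, 3)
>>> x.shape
(3, 3)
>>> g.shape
(2, 2)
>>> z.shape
(2, 2)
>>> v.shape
(3, 3)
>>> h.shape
(5, 5, 7)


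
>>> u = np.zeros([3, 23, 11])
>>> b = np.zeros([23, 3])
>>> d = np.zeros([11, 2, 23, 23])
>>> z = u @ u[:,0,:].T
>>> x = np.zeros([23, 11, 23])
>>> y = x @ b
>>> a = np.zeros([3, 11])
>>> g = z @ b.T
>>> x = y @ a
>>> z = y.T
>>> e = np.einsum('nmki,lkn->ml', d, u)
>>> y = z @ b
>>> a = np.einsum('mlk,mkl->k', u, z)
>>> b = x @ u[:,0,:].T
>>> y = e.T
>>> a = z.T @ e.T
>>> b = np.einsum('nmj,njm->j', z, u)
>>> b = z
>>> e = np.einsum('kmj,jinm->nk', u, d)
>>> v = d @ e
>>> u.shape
(3, 23, 11)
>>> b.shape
(3, 11, 23)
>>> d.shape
(11, 2, 23, 23)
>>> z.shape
(3, 11, 23)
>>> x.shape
(23, 11, 11)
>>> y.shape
(3, 2)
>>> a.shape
(23, 11, 2)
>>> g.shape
(3, 23, 23)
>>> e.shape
(23, 3)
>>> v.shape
(11, 2, 23, 3)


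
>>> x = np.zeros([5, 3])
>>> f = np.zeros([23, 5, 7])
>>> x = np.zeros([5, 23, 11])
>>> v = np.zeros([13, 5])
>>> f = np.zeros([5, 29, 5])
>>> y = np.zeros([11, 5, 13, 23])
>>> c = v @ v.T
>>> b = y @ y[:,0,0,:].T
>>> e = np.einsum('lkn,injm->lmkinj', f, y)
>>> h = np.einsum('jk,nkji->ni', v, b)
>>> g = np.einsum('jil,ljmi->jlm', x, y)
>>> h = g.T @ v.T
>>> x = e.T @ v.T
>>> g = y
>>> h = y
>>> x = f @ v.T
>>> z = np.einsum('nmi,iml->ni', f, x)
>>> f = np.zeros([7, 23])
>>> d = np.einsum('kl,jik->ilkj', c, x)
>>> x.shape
(5, 29, 13)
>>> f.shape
(7, 23)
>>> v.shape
(13, 5)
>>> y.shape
(11, 5, 13, 23)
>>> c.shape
(13, 13)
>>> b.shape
(11, 5, 13, 11)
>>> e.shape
(5, 23, 29, 11, 5, 13)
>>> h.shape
(11, 5, 13, 23)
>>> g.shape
(11, 5, 13, 23)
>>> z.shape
(5, 5)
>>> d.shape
(29, 13, 13, 5)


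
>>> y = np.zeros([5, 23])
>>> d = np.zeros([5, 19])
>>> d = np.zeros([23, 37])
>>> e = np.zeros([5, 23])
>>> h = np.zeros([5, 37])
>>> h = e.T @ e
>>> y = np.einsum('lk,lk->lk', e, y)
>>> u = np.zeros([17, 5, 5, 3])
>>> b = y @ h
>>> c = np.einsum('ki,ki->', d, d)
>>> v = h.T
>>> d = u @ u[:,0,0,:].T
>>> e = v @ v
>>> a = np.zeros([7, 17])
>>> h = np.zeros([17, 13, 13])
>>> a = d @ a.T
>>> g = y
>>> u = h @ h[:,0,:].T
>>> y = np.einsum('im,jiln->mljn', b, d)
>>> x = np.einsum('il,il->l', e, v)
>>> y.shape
(23, 5, 17, 17)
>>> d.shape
(17, 5, 5, 17)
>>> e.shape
(23, 23)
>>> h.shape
(17, 13, 13)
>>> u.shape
(17, 13, 17)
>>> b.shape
(5, 23)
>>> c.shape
()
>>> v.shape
(23, 23)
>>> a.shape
(17, 5, 5, 7)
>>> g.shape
(5, 23)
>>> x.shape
(23,)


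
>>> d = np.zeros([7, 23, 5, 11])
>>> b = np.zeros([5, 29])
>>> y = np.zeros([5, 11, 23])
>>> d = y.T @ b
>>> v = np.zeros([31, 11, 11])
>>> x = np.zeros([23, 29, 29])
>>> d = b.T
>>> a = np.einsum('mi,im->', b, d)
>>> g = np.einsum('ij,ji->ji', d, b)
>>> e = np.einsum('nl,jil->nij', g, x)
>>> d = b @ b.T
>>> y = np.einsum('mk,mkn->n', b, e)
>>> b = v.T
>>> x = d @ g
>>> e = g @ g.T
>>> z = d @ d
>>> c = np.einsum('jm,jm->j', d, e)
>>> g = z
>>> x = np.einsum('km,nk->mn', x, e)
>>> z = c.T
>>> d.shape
(5, 5)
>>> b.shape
(11, 11, 31)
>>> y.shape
(23,)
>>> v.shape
(31, 11, 11)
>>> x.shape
(29, 5)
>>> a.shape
()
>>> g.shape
(5, 5)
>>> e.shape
(5, 5)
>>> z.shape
(5,)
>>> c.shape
(5,)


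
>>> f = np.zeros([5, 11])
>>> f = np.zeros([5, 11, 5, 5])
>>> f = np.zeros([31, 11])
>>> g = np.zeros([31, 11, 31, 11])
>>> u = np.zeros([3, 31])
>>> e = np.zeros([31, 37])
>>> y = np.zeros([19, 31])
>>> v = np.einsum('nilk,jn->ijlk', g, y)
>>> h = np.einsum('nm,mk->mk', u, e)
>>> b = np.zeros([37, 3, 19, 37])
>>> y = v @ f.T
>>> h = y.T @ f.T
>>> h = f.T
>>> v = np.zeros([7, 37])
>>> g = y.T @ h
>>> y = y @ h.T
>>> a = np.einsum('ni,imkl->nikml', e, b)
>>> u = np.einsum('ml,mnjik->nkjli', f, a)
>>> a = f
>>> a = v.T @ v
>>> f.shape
(31, 11)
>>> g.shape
(31, 31, 19, 31)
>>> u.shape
(37, 37, 19, 11, 3)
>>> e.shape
(31, 37)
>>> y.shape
(11, 19, 31, 11)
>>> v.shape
(7, 37)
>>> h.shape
(11, 31)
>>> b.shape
(37, 3, 19, 37)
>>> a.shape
(37, 37)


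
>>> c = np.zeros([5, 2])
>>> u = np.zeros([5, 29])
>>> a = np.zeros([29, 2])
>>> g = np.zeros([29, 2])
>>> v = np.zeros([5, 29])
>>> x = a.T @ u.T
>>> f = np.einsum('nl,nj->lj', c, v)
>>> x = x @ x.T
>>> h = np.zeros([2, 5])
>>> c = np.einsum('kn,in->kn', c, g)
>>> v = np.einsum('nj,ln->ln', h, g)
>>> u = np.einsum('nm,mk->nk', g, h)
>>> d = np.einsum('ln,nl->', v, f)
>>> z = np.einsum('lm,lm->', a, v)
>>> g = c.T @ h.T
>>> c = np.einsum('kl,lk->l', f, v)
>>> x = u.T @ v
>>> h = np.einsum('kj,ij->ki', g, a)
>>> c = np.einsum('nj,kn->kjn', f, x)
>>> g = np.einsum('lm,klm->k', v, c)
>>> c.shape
(5, 29, 2)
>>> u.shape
(29, 5)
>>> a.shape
(29, 2)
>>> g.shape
(5,)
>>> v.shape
(29, 2)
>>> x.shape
(5, 2)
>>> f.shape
(2, 29)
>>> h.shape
(2, 29)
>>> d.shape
()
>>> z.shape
()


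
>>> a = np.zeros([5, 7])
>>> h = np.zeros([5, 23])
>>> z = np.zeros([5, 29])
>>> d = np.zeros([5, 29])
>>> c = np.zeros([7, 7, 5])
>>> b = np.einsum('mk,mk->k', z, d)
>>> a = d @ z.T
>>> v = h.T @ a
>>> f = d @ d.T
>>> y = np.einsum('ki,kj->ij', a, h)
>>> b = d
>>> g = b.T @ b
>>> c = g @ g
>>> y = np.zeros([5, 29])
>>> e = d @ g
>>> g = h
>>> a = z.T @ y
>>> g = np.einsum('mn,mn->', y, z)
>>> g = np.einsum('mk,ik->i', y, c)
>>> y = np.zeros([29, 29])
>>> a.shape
(29, 29)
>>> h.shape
(5, 23)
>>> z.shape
(5, 29)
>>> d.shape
(5, 29)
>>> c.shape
(29, 29)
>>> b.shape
(5, 29)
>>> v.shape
(23, 5)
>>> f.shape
(5, 5)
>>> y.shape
(29, 29)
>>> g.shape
(29,)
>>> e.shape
(5, 29)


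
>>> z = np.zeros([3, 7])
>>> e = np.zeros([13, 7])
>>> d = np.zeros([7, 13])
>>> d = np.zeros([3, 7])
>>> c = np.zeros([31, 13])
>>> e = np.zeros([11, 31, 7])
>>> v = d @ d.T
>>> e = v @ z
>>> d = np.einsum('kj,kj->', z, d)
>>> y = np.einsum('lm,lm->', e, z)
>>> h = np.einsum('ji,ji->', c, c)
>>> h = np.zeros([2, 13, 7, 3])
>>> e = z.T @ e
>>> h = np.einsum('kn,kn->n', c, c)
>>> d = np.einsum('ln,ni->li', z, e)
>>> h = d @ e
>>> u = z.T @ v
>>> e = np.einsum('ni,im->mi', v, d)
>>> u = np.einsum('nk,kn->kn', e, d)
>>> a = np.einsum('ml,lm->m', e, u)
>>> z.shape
(3, 7)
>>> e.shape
(7, 3)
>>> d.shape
(3, 7)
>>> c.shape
(31, 13)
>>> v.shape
(3, 3)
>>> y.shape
()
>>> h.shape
(3, 7)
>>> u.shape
(3, 7)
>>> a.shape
(7,)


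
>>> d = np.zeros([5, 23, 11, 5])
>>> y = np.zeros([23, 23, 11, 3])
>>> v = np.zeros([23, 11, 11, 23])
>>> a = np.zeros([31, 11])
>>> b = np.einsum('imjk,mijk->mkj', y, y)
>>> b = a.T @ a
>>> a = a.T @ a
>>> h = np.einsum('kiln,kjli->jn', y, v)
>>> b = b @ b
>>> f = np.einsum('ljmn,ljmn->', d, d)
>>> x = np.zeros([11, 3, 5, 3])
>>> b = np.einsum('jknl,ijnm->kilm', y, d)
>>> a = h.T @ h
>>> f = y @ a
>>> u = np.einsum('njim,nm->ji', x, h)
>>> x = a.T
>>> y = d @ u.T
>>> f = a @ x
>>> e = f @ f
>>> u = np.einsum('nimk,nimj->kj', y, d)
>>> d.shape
(5, 23, 11, 5)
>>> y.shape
(5, 23, 11, 3)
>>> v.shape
(23, 11, 11, 23)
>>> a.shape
(3, 3)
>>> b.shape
(23, 5, 3, 5)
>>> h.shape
(11, 3)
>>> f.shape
(3, 3)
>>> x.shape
(3, 3)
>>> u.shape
(3, 5)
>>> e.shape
(3, 3)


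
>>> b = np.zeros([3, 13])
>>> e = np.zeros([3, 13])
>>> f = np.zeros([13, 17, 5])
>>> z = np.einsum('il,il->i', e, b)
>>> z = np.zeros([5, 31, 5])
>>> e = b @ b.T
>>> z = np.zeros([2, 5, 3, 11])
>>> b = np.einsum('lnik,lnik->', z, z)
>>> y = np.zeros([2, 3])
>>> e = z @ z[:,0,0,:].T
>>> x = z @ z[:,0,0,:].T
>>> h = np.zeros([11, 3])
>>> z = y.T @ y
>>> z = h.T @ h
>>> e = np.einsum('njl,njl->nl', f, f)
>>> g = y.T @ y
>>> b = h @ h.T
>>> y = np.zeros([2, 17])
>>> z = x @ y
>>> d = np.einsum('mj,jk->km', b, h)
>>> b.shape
(11, 11)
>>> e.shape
(13, 5)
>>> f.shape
(13, 17, 5)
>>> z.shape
(2, 5, 3, 17)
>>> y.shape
(2, 17)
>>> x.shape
(2, 5, 3, 2)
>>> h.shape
(11, 3)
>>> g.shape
(3, 3)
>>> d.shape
(3, 11)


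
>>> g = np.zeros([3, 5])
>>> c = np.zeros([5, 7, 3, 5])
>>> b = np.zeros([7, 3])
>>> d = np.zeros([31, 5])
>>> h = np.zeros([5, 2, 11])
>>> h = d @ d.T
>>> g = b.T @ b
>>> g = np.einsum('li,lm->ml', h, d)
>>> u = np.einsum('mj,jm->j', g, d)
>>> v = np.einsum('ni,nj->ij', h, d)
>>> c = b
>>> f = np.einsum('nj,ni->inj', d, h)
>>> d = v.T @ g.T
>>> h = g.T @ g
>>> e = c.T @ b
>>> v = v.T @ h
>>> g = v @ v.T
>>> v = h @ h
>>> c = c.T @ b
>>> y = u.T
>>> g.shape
(5, 5)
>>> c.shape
(3, 3)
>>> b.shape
(7, 3)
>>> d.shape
(5, 5)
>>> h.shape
(31, 31)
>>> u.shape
(31,)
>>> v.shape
(31, 31)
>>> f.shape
(31, 31, 5)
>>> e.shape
(3, 3)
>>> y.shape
(31,)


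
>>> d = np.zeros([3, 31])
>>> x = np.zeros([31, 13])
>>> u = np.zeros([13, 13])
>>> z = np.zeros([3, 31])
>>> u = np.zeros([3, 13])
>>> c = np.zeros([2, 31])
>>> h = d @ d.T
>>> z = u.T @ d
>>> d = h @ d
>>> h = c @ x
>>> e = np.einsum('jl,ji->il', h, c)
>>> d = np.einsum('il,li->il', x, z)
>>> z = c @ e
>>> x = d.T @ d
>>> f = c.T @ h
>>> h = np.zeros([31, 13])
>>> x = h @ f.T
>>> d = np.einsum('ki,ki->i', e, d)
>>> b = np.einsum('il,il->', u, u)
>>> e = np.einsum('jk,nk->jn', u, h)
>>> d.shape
(13,)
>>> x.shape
(31, 31)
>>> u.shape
(3, 13)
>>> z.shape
(2, 13)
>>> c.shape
(2, 31)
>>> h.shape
(31, 13)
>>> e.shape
(3, 31)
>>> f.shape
(31, 13)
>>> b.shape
()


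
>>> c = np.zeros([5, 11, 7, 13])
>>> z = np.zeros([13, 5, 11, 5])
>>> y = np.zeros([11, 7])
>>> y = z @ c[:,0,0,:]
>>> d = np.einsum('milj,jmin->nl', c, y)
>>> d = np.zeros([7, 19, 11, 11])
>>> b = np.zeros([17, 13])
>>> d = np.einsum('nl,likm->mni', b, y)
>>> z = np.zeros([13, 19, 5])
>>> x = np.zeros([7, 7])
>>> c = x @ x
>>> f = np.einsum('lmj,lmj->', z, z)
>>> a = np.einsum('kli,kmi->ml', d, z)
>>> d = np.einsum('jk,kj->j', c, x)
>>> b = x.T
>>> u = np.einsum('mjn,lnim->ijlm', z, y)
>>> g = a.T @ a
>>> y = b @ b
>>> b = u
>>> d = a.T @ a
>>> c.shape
(7, 7)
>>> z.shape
(13, 19, 5)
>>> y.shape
(7, 7)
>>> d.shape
(17, 17)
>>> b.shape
(11, 19, 13, 13)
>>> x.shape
(7, 7)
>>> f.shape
()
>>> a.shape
(19, 17)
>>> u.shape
(11, 19, 13, 13)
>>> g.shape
(17, 17)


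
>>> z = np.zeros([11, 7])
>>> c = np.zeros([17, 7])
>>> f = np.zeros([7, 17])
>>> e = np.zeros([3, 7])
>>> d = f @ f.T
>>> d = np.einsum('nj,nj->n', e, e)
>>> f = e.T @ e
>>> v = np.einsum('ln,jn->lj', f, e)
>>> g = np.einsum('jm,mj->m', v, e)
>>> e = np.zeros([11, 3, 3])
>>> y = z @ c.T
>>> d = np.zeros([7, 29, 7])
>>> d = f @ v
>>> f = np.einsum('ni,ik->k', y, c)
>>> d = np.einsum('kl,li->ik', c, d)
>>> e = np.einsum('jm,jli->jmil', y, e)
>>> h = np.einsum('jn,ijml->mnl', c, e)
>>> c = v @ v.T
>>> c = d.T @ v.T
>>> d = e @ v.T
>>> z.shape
(11, 7)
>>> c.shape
(17, 7)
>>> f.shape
(7,)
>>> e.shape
(11, 17, 3, 3)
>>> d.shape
(11, 17, 3, 7)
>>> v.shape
(7, 3)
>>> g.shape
(3,)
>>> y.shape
(11, 17)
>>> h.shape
(3, 7, 3)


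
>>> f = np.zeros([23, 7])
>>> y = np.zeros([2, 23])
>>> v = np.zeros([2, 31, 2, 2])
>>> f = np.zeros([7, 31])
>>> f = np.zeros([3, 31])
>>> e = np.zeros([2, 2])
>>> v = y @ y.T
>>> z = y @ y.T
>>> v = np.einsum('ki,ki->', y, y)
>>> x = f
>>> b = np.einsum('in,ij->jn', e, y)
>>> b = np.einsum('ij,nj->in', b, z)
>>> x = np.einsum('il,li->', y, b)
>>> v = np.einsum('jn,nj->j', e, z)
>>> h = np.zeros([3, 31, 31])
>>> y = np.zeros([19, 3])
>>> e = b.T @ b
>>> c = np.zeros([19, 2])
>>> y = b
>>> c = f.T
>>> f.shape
(3, 31)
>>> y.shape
(23, 2)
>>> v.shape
(2,)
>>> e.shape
(2, 2)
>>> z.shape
(2, 2)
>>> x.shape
()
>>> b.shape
(23, 2)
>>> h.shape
(3, 31, 31)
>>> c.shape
(31, 3)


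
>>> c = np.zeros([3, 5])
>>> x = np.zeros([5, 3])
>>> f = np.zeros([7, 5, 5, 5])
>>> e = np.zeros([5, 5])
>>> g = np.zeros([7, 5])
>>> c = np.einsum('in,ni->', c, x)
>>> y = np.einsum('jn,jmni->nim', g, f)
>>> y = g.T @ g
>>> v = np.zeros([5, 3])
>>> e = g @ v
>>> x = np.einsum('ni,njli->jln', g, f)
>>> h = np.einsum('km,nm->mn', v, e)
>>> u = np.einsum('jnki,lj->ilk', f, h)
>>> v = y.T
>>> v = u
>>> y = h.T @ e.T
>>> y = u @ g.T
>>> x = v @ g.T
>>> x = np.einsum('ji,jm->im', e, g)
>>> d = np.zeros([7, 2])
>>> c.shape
()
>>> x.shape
(3, 5)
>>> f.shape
(7, 5, 5, 5)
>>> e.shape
(7, 3)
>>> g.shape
(7, 5)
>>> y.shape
(5, 3, 7)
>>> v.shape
(5, 3, 5)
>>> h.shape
(3, 7)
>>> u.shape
(5, 3, 5)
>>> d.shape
(7, 2)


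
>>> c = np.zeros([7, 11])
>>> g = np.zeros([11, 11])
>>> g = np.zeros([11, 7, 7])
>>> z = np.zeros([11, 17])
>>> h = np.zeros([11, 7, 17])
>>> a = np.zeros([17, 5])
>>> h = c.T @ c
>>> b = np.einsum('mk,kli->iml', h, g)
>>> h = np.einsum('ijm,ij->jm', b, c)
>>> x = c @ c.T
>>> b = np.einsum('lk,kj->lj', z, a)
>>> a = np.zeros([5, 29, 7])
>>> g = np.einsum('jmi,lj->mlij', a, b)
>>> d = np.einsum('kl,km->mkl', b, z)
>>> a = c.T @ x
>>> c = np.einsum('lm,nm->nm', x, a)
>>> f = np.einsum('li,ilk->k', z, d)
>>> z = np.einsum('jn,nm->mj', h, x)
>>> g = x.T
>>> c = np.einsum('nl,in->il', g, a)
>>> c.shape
(11, 7)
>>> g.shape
(7, 7)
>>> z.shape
(7, 11)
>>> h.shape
(11, 7)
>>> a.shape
(11, 7)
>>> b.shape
(11, 5)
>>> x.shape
(7, 7)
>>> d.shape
(17, 11, 5)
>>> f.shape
(5,)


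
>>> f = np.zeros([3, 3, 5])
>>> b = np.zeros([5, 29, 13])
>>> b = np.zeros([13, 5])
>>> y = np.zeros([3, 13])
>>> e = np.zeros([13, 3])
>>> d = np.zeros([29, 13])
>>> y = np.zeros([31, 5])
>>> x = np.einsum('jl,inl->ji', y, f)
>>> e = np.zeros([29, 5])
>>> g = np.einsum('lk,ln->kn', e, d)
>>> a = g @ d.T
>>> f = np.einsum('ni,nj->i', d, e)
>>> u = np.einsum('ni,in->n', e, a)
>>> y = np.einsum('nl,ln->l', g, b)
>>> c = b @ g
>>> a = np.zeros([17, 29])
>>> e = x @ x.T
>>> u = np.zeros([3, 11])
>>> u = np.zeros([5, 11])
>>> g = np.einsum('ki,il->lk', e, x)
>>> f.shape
(13,)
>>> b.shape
(13, 5)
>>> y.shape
(13,)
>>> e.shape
(31, 31)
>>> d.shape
(29, 13)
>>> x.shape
(31, 3)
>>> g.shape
(3, 31)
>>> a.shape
(17, 29)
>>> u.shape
(5, 11)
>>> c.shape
(13, 13)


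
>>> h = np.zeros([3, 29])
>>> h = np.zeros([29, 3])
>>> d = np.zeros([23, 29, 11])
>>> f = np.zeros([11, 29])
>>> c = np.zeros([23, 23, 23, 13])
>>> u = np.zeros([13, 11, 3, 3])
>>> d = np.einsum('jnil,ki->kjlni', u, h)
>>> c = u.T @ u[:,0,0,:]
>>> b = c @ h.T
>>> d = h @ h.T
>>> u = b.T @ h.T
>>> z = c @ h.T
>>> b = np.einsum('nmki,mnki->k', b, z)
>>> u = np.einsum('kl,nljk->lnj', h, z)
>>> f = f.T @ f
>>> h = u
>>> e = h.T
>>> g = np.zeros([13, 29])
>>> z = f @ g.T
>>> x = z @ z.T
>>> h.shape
(3, 3, 11)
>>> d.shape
(29, 29)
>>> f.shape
(29, 29)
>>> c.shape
(3, 3, 11, 3)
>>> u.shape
(3, 3, 11)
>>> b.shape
(11,)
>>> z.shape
(29, 13)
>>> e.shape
(11, 3, 3)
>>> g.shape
(13, 29)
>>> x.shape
(29, 29)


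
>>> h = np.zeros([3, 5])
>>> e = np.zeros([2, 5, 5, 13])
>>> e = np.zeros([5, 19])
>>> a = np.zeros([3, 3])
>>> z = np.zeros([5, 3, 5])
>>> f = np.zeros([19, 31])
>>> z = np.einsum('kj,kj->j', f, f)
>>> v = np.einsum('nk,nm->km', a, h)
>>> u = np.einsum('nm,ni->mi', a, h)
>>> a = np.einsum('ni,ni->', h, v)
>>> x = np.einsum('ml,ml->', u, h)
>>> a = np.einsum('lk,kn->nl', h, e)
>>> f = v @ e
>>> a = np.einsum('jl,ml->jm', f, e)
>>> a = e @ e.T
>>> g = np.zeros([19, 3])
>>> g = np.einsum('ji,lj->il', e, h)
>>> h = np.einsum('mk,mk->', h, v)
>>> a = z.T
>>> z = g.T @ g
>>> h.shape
()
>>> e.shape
(5, 19)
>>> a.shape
(31,)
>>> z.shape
(3, 3)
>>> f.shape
(3, 19)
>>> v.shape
(3, 5)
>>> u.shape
(3, 5)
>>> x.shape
()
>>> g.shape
(19, 3)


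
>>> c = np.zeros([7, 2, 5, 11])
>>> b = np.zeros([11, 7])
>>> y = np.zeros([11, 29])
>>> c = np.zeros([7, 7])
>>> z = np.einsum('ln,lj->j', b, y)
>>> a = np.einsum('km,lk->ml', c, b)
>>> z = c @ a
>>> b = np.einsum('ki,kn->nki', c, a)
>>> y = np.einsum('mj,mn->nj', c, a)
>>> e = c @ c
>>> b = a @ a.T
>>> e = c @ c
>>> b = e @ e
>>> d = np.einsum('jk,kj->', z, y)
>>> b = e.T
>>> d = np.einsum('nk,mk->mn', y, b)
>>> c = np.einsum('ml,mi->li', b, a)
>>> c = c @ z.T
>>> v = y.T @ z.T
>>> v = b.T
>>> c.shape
(7, 7)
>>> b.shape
(7, 7)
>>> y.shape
(11, 7)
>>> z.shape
(7, 11)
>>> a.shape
(7, 11)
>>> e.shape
(7, 7)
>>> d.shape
(7, 11)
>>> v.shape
(7, 7)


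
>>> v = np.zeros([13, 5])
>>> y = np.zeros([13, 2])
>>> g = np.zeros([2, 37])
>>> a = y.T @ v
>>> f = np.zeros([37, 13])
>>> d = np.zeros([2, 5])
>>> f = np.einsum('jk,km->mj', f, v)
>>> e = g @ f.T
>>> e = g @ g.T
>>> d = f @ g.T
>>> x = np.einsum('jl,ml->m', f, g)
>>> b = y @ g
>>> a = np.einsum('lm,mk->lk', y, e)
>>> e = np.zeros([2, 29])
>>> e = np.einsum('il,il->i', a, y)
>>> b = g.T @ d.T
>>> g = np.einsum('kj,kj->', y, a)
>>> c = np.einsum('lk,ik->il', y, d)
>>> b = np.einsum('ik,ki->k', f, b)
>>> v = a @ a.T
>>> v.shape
(13, 13)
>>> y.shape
(13, 2)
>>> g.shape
()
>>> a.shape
(13, 2)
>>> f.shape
(5, 37)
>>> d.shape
(5, 2)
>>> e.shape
(13,)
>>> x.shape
(2,)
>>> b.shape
(37,)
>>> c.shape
(5, 13)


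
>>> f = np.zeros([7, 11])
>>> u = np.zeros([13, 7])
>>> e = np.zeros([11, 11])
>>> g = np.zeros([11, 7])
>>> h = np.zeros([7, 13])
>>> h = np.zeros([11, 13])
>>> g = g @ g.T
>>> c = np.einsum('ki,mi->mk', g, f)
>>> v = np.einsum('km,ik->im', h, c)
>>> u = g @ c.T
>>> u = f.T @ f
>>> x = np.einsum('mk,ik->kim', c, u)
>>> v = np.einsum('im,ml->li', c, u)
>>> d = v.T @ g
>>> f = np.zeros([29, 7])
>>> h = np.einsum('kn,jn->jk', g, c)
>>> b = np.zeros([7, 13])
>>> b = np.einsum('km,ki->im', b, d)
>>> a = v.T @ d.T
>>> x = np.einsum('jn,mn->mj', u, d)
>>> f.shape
(29, 7)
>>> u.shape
(11, 11)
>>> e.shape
(11, 11)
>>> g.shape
(11, 11)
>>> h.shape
(7, 11)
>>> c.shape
(7, 11)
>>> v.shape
(11, 7)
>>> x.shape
(7, 11)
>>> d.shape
(7, 11)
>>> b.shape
(11, 13)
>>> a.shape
(7, 7)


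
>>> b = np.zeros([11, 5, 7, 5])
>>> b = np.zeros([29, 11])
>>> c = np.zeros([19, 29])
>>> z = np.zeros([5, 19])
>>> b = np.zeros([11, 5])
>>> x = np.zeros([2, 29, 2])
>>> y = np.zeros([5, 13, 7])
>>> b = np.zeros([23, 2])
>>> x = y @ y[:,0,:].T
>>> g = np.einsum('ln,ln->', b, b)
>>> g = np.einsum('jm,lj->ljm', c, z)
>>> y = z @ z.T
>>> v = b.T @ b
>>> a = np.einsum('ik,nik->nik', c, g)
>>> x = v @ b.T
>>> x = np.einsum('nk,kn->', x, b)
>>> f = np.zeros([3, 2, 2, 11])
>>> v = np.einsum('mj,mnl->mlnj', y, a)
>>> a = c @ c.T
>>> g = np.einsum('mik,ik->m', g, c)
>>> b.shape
(23, 2)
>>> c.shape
(19, 29)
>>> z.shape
(5, 19)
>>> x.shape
()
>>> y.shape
(5, 5)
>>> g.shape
(5,)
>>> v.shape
(5, 29, 19, 5)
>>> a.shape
(19, 19)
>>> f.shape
(3, 2, 2, 11)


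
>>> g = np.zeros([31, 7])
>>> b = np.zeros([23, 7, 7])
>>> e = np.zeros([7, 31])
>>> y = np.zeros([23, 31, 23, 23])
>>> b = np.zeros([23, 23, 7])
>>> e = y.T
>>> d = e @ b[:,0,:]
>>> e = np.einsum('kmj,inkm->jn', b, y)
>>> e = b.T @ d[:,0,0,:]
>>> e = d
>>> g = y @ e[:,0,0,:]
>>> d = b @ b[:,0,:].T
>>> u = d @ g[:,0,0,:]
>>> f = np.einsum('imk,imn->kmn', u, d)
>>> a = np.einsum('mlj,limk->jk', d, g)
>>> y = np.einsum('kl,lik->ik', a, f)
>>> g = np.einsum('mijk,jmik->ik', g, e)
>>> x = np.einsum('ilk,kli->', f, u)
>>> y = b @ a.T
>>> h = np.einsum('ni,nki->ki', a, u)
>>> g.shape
(31, 7)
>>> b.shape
(23, 23, 7)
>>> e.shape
(23, 23, 31, 7)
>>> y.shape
(23, 23, 23)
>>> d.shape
(23, 23, 23)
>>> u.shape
(23, 23, 7)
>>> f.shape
(7, 23, 23)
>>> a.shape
(23, 7)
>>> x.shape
()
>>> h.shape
(23, 7)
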